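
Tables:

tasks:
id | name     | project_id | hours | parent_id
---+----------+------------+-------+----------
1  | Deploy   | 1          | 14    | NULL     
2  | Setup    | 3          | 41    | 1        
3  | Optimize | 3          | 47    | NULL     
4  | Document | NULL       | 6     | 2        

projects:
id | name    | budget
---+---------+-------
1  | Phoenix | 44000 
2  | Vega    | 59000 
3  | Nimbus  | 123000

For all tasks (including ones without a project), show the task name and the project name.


LEFT JOIN keeps every row from tasks (the left table); where project_id has no match in projects, the project columns become NULL. Walk through each task:
  - task 1 (Deploy): project_id=1 -> matches Phoenix
  - task 2 (Setup): project_id=3 -> matches Nimbus
  - task 3 (Optimize): project_id=3 -> matches Nimbus
  - task 4 (Document): project_id=NULL, no match -> kept with NULL
All 4 rows appear; 1 has NULL project.

SQL:
SELECT a.name, b.name AS project
FROM tasks a
LEFT JOIN projects b ON a.project_id = b.id

Result:
name     | project
---------+--------
Deploy   | Phoenix
Setup    | Nimbus 
Optimize | Nimbus 
Document | NULL   


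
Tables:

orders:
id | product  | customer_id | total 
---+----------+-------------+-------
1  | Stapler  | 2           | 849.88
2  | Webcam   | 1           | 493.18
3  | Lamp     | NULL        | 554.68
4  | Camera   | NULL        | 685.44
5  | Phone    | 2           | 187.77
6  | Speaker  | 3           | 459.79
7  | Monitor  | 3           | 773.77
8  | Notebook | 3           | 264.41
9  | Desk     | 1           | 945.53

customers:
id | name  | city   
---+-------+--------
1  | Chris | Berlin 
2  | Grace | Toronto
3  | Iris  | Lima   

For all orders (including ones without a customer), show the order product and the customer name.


LEFT JOIN keeps every row from orders (the left table); where customer_id has no match in customers, the customer columns become NULL. Walk through each order:
  - order 1 (Stapler): customer_id=2 -> matches Grace
  - order 2 (Webcam): customer_id=1 -> matches Chris
  - order 3 (Lamp): customer_id=NULL, no match -> kept with NULL
  - order 4 (Camera): customer_id=NULL, no match -> kept with NULL
  - order 5 (Phone): customer_id=2 -> matches Grace
  - order 6 (Speaker): customer_id=3 -> matches Iris
  - order 7 (Monitor): customer_id=3 -> matches Iris
  - order 8 (Notebook): customer_id=3 -> matches Iris
  - order 9 (Desk): customer_id=1 -> matches Chris
All 9 rows appear; 2 have NULL customer.

SQL:
SELECT a.product, b.name AS customer
FROM orders a
LEFT JOIN customers b ON a.customer_id = b.id

Result:
product  | customer
---------+---------
Stapler  | Grace   
Webcam   | Chris   
Lamp     | NULL    
Camera   | NULL    
Phone    | Grace   
Speaker  | Iris    
Monitor  | Iris    
Notebook | Iris    
Desk     | Chris   


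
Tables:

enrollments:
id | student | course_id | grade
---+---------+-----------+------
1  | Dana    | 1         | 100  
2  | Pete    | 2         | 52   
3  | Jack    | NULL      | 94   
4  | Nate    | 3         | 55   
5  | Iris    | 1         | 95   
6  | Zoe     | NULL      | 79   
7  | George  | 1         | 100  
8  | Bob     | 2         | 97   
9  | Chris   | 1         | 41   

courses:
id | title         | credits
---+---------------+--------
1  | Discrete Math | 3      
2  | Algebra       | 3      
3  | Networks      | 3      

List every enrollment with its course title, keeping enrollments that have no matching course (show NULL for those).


LEFT JOIN keeps every row from enrollments (the left table); where course_id has no match in courses, the course columns become NULL. Walk through each enrollment:
  - enrollment 1 (Dana): course_id=1 -> matches Discrete Math
  - enrollment 2 (Pete): course_id=2 -> matches Algebra
  - enrollment 3 (Jack): course_id=NULL, no match -> kept with NULL
  - enrollment 4 (Nate): course_id=3 -> matches Networks
  - enrollment 5 (Iris): course_id=1 -> matches Discrete Math
  - enrollment 6 (Zoe): course_id=NULL, no match -> kept with NULL
  - enrollment 7 (George): course_id=1 -> matches Discrete Math
  - enrollment 8 (Bob): course_id=2 -> matches Algebra
  - enrollment 9 (Chris): course_id=1 -> matches Discrete Math
All 9 rows appear; 2 have NULL course.

SQL:
SELECT a.student, b.title AS course
FROM enrollments a
LEFT JOIN courses b ON a.course_id = b.id

Result:
student | course       
--------+--------------
Dana    | Discrete Math
Pete    | Algebra      
Jack    | NULL         
Nate    | Networks     
Iris    | Discrete Math
Zoe     | NULL         
George  | Discrete Math
Bob     | Algebra      
Chris   | Discrete Math


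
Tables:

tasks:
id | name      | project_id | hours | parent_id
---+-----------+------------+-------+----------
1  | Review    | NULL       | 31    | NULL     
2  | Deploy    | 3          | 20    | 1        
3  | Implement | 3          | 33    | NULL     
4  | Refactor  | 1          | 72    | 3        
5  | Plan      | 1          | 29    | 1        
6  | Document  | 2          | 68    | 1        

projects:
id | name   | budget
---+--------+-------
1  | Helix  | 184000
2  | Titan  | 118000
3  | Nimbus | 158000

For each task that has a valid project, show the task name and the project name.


INNER JOIN keeps only tasks rows whose project_id matches an id in projects. Walk through each task:
  - task 1 (Review): project_id=NULL, no match -> dropped
  - task 2 (Deploy): project_id=3 -> matches Nimbus
  - task 3 (Implement): project_id=3 -> matches Nimbus
  - task 4 (Refactor): project_id=1 -> matches Helix
  - task 5 (Plan): project_id=1 -> matches Helix
  - task 6 (Document): project_id=2 -> matches Titan
So 1 of 6 rows is dropped.

SQL:
SELECT a.name, b.name AS project
FROM tasks a
INNER JOIN projects b ON a.project_id = b.id

Result:
name      | project
----------+--------
Deploy    | Nimbus 
Implement | Nimbus 
Refactor  | Helix  
Plan      | Helix  
Document  | Titan  


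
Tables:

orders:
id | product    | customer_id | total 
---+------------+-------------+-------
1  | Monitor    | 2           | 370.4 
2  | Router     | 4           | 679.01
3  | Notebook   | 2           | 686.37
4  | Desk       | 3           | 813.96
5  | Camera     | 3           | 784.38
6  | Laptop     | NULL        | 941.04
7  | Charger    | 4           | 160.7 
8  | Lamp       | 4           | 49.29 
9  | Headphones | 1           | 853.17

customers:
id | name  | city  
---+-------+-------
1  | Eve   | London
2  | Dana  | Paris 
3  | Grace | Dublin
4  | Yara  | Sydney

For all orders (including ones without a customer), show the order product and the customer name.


LEFT JOIN keeps every row from orders (the left table); where customer_id has no match in customers, the customer columns become NULL. Walk through each order:
  - order 1 (Monitor): customer_id=2 -> matches Dana
  - order 2 (Router): customer_id=4 -> matches Yara
  - order 3 (Notebook): customer_id=2 -> matches Dana
  - order 4 (Desk): customer_id=3 -> matches Grace
  - order 5 (Camera): customer_id=3 -> matches Grace
  - order 6 (Laptop): customer_id=NULL, no match -> kept with NULL
  - order 7 (Charger): customer_id=4 -> matches Yara
  - order 8 (Lamp): customer_id=4 -> matches Yara
  - order 9 (Headphones): customer_id=1 -> matches Eve
All 9 rows appear; 1 has NULL customer.

SQL:
SELECT a.product, b.name AS customer
FROM orders a
LEFT JOIN customers b ON a.customer_id = b.id

Result:
product    | customer
-----------+---------
Monitor    | Dana    
Router     | Yara    
Notebook   | Dana    
Desk       | Grace   
Camera     | Grace   
Laptop     | NULL    
Charger    | Yara    
Lamp       | Yara    
Headphones | Eve     


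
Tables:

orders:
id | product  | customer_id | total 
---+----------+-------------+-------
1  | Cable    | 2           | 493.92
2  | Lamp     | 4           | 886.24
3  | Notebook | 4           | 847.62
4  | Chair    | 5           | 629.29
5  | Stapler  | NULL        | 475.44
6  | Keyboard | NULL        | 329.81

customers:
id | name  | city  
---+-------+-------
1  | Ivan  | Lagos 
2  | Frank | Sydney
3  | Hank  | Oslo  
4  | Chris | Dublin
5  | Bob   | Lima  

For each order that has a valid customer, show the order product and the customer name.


INNER JOIN keeps only orders rows whose customer_id matches an id in customers. Walk through each order:
  - order 1 (Cable): customer_id=2 -> matches Frank
  - order 2 (Lamp): customer_id=4 -> matches Chris
  - order 3 (Notebook): customer_id=4 -> matches Chris
  - order 4 (Chair): customer_id=5 -> matches Bob
  - order 5 (Stapler): customer_id=NULL, no match -> dropped
  - order 6 (Keyboard): customer_id=NULL, no match -> dropped
So 2 of 6 rows are dropped.

SQL:
SELECT a.product, b.name AS customer
FROM orders a
INNER JOIN customers b ON a.customer_id = b.id

Result:
product  | customer
---------+---------
Cable    | Frank   
Lamp     | Chris   
Notebook | Chris   
Chair    | Bob     


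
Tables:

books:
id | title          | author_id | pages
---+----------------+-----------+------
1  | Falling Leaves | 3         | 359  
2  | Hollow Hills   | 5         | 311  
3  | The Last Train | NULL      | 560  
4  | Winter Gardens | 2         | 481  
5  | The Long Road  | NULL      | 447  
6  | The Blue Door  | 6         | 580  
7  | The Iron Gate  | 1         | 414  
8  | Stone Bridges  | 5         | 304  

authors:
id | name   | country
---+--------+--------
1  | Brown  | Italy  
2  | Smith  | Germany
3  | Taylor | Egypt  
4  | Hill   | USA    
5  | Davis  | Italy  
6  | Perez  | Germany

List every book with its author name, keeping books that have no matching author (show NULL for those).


LEFT JOIN keeps every row from books (the left table); where author_id has no match in authors, the author columns become NULL. Walk through each book:
  - book 1 (Falling Leaves): author_id=3 -> matches Taylor
  - book 2 (Hollow Hills): author_id=5 -> matches Davis
  - book 3 (The Last Train): author_id=NULL, no match -> kept with NULL
  - book 4 (Winter Gardens): author_id=2 -> matches Smith
  - book 5 (The Long Road): author_id=NULL, no match -> kept with NULL
  - book 6 (The Blue Door): author_id=6 -> matches Perez
  - book 7 (The Iron Gate): author_id=1 -> matches Brown
  - book 8 (Stone Bridges): author_id=5 -> matches Davis
All 8 rows appear; 2 have NULL author.

SQL:
SELECT a.title, b.name AS author
FROM books a
LEFT JOIN authors b ON a.author_id = b.id

Result:
title          | author
---------------+-------
Falling Leaves | Taylor
Hollow Hills   | Davis 
The Last Train | NULL  
Winter Gardens | Smith 
The Long Road  | NULL  
The Blue Door  | Perez 
The Iron Gate  | Brown 
Stone Bridges  | Davis 


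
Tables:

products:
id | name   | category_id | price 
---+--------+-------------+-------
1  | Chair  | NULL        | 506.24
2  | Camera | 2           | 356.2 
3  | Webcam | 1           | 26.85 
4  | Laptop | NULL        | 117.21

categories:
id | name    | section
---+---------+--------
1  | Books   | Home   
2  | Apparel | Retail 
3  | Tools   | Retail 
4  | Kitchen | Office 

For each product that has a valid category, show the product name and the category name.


INNER JOIN keeps only products rows whose category_id matches an id in categories. Walk through each product:
  - product 1 (Chair): category_id=NULL, no match -> dropped
  - product 2 (Camera): category_id=2 -> matches Apparel
  - product 3 (Webcam): category_id=1 -> matches Books
  - product 4 (Laptop): category_id=NULL, no match -> dropped
So 2 of 4 rows are dropped.

SQL:
SELECT a.name, b.name AS category
FROM products a
INNER JOIN categories b ON a.category_id = b.id

Result:
name   | category
-------+---------
Camera | Apparel 
Webcam | Books   


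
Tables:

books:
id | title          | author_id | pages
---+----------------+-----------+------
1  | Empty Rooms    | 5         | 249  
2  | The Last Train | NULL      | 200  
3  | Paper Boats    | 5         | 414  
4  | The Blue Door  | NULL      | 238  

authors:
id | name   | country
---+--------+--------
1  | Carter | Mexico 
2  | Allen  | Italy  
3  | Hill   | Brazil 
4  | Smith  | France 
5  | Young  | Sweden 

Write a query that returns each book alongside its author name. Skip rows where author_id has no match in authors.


INNER JOIN keeps only books rows whose author_id matches an id in authors. Walk through each book:
  - book 1 (Empty Rooms): author_id=5 -> matches Young
  - book 2 (The Last Train): author_id=NULL, no match -> dropped
  - book 3 (Paper Boats): author_id=5 -> matches Young
  - book 4 (The Blue Door): author_id=NULL, no match -> dropped
So 2 of 4 rows are dropped.

SQL:
SELECT a.title, b.name AS author
FROM books a
INNER JOIN authors b ON a.author_id = b.id

Result:
title       | author
------------+-------
Empty Rooms | Young 
Paper Boats | Young 


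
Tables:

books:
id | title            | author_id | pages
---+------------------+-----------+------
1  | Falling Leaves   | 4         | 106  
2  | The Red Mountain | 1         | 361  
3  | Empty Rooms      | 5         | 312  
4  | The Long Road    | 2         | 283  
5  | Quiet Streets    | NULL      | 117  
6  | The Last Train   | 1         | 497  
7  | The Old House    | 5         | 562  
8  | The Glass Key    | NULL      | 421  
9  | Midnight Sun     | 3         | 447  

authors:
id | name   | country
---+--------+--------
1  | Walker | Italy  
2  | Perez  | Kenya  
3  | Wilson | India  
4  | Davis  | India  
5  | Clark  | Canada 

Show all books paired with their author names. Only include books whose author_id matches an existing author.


INNER JOIN keeps only books rows whose author_id matches an id in authors. Walk through each book:
  - book 1 (Falling Leaves): author_id=4 -> matches Davis
  - book 2 (The Red Mountain): author_id=1 -> matches Walker
  - book 3 (Empty Rooms): author_id=5 -> matches Clark
  - book 4 (The Long Road): author_id=2 -> matches Perez
  - book 5 (Quiet Streets): author_id=NULL, no match -> dropped
  - book 6 (The Last Train): author_id=1 -> matches Walker
  - book 7 (The Old House): author_id=5 -> matches Clark
  - book 8 (The Glass Key): author_id=NULL, no match -> dropped
  - book 9 (Midnight Sun): author_id=3 -> matches Wilson
So 2 of 9 rows are dropped.

SQL:
SELECT a.title, b.name AS author
FROM books a
INNER JOIN authors b ON a.author_id = b.id

Result:
title            | author
-----------------+-------
Falling Leaves   | Davis 
The Red Mountain | Walker
Empty Rooms      | Clark 
The Long Road    | Perez 
The Last Train   | Walker
The Old House    | Clark 
Midnight Sun     | Wilson


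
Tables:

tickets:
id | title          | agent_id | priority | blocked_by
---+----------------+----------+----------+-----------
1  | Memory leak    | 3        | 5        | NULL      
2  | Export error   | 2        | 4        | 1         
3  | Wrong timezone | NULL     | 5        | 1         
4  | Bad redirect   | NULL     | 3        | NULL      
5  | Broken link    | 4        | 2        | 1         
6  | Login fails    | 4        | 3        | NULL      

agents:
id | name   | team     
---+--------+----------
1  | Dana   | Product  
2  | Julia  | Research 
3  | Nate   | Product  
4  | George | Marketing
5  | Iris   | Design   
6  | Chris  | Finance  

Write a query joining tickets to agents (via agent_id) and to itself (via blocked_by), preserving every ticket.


Two LEFT JOINs from the same base table tickets: one to agents via agent_id, one to tickets itself via blocked_by. Both are LEFT so every ticket is preserved.
Match against agents:
  - ticket 1 (Memory leak): agent_id=3 -> matches Nate
  - ticket 2 (Export error): agent_id=2 -> matches Julia
  - ticket 3 (Wrong timezone): agent_id=NULL, no match -> kept with NULL
  - ticket 4 (Bad redirect): agent_id=NULL, no match -> kept with NULL
  - ticket 5 (Broken link): agent_id=4 -> matches George
  - ticket 6 (Login fails): agent_id=4 -> matches George
Match against tickets (self):
  - ticket 1 (Memory leak): blocked_by=NULL -> NULL
  - ticket 2 (Export error): blocked_by=1 -> Memory leak
  - ticket 3 (Wrong timezone): blocked_by=1 -> Memory leak
  - ticket 4 (Bad redirect): blocked_by=NULL -> NULL
  - ticket 5 (Broken link): blocked_by=1 -> Memory leak
  - ticket 6 (Login fails): blocked_by=NULL -> NULL

SQL:
SELECT a.title, b.name AS agent, c.title AS blocked_by
FROM tickets a
LEFT JOIN agents b ON a.agent_id = b.id
LEFT JOIN tickets c ON a.blocked_by = c.id

Result:
title          | agent  | blocked_by 
---------------+--------+------------
Memory leak    | Nate   | NULL       
Export error   | Julia  | Memory leak
Wrong timezone | NULL   | Memory leak
Bad redirect   | NULL   | NULL       
Broken link    | George | Memory leak
Login fails    | George | NULL       


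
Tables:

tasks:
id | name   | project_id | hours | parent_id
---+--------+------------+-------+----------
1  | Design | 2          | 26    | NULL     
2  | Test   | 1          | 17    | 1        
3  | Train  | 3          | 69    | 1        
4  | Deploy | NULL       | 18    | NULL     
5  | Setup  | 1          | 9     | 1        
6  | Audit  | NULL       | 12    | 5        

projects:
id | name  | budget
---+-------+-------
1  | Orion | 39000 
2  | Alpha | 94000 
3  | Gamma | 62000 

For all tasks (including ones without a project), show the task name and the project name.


LEFT JOIN keeps every row from tasks (the left table); where project_id has no match in projects, the project columns become NULL. Walk through each task:
  - task 1 (Design): project_id=2 -> matches Alpha
  - task 2 (Test): project_id=1 -> matches Orion
  - task 3 (Train): project_id=3 -> matches Gamma
  - task 4 (Deploy): project_id=NULL, no match -> kept with NULL
  - task 5 (Setup): project_id=1 -> matches Orion
  - task 6 (Audit): project_id=NULL, no match -> kept with NULL
All 6 rows appear; 2 have NULL project.

SQL:
SELECT a.name, b.name AS project
FROM tasks a
LEFT JOIN projects b ON a.project_id = b.id

Result:
name   | project
-------+--------
Design | Alpha  
Test   | Orion  
Train  | Gamma  
Deploy | NULL   
Setup  | Orion  
Audit  | NULL   


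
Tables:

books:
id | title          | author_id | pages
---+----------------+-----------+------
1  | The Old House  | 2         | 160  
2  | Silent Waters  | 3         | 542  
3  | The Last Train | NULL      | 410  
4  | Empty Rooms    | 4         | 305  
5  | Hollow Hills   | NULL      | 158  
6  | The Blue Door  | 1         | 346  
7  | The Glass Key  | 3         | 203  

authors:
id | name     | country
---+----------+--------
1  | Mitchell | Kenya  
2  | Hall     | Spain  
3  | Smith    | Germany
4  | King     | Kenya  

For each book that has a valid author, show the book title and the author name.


INNER JOIN keeps only books rows whose author_id matches an id in authors. Walk through each book:
  - book 1 (The Old House): author_id=2 -> matches Hall
  - book 2 (Silent Waters): author_id=3 -> matches Smith
  - book 3 (The Last Train): author_id=NULL, no match -> dropped
  - book 4 (Empty Rooms): author_id=4 -> matches King
  - book 5 (Hollow Hills): author_id=NULL, no match -> dropped
  - book 6 (The Blue Door): author_id=1 -> matches Mitchell
  - book 7 (The Glass Key): author_id=3 -> matches Smith
So 2 of 7 rows are dropped.

SQL:
SELECT a.title, b.name AS author
FROM books a
INNER JOIN authors b ON a.author_id = b.id

Result:
title         | author  
--------------+---------
The Old House | Hall    
Silent Waters | Smith   
Empty Rooms   | King    
The Blue Door | Mitchell
The Glass Key | Smith   


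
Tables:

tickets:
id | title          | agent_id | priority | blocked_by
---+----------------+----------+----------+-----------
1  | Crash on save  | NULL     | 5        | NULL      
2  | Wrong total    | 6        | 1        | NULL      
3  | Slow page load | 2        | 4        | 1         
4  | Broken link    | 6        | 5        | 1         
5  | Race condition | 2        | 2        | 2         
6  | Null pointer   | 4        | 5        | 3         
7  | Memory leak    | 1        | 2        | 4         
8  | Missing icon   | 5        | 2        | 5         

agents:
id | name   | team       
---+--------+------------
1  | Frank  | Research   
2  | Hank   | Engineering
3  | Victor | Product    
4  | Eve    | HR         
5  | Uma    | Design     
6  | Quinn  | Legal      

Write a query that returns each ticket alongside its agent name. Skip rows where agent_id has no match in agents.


INNER JOIN keeps only tickets rows whose agent_id matches an id in agents. Walk through each ticket:
  - ticket 1 (Crash on save): agent_id=NULL, no match -> dropped
  - ticket 2 (Wrong total): agent_id=6 -> matches Quinn
  - ticket 3 (Slow page load): agent_id=2 -> matches Hank
  - ticket 4 (Broken link): agent_id=6 -> matches Quinn
  - ticket 5 (Race condition): agent_id=2 -> matches Hank
  - ticket 6 (Null pointer): agent_id=4 -> matches Eve
  - ticket 7 (Memory leak): agent_id=1 -> matches Frank
  - ticket 8 (Missing icon): agent_id=5 -> matches Uma
So 1 of 8 rows is dropped.

SQL:
SELECT a.title, b.name AS agent
FROM tickets a
INNER JOIN agents b ON a.agent_id = b.id

Result:
title          | agent
---------------+------
Wrong total    | Quinn
Slow page load | Hank 
Broken link    | Quinn
Race condition | Hank 
Null pointer   | Eve  
Memory leak    | Frank
Missing icon   | Uma  


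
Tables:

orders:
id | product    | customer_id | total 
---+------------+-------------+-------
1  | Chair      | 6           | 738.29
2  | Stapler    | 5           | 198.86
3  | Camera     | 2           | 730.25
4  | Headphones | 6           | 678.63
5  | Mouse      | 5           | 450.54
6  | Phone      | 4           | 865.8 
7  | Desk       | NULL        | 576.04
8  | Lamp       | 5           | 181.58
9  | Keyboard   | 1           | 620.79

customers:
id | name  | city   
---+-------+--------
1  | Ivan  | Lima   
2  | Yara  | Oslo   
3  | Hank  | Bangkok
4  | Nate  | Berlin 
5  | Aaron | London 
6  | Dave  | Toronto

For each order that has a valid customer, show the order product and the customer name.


INNER JOIN keeps only orders rows whose customer_id matches an id in customers. Walk through each order:
  - order 1 (Chair): customer_id=6 -> matches Dave
  - order 2 (Stapler): customer_id=5 -> matches Aaron
  - order 3 (Camera): customer_id=2 -> matches Yara
  - order 4 (Headphones): customer_id=6 -> matches Dave
  - order 5 (Mouse): customer_id=5 -> matches Aaron
  - order 6 (Phone): customer_id=4 -> matches Nate
  - order 7 (Desk): customer_id=NULL, no match -> dropped
  - order 8 (Lamp): customer_id=5 -> matches Aaron
  - order 9 (Keyboard): customer_id=1 -> matches Ivan
So 1 of 9 rows is dropped.

SQL:
SELECT a.product, b.name AS customer
FROM orders a
INNER JOIN customers b ON a.customer_id = b.id

Result:
product    | customer
-----------+---------
Chair      | Dave    
Stapler    | Aaron   
Camera     | Yara    
Headphones | Dave    
Mouse      | Aaron   
Phone      | Nate    
Lamp       | Aaron   
Keyboard   | Ivan    


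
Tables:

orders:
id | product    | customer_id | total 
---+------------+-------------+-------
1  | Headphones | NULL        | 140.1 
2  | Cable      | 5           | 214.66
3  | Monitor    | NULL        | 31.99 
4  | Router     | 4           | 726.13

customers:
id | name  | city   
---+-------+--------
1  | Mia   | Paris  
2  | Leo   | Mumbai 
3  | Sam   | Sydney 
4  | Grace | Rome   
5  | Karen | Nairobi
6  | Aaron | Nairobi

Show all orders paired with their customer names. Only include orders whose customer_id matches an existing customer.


INNER JOIN keeps only orders rows whose customer_id matches an id in customers. Walk through each order:
  - order 1 (Headphones): customer_id=NULL, no match -> dropped
  - order 2 (Cable): customer_id=5 -> matches Karen
  - order 3 (Monitor): customer_id=NULL, no match -> dropped
  - order 4 (Router): customer_id=4 -> matches Grace
So 2 of 4 rows are dropped.

SQL:
SELECT a.product, b.name AS customer
FROM orders a
INNER JOIN customers b ON a.customer_id = b.id

Result:
product | customer
--------+---------
Cable   | Karen   
Router  | Grace   


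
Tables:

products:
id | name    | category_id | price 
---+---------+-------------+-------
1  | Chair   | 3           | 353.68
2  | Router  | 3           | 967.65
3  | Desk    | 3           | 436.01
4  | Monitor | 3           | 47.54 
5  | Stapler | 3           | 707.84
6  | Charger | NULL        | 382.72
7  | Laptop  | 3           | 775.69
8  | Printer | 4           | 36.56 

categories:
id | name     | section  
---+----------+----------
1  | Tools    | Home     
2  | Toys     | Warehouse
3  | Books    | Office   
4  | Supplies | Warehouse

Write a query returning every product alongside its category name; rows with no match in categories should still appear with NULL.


LEFT JOIN keeps every row from products (the left table); where category_id has no match in categories, the category columns become NULL. Walk through each product:
  - product 1 (Chair): category_id=3 -> matches Books
  - product 2 (Router): category_id=3 -> matches Books
  - product 3 (Desk): category_id=3 -> matches Books
  - product 4 (Monitor): category_id=3 -> matches Books
  - product 5 (Stapler): category_id=3 -> matches Books
  - product 6 (Charger): category_id=NULL, no match -> kept with NULL
  - product 7 (Laptop): category_id=3 -> matches Books
  - product 8 (Printer): category_id=4 -> matches Supplies
All 8 rows appear; 1 has NULL category.

SQL:
SELECT a.name, b.name AS category
FROM products a
LEFT JOIN categories b ON a.category_id = b.id

Result:
name    | category
--------+---------
Chair   | Books   
Router  | Books   
Desk    | Books   
Monitor | Books   
Stapler | Books   
Charger | NULL    
Laptop  | Books   
Printer | Supplies


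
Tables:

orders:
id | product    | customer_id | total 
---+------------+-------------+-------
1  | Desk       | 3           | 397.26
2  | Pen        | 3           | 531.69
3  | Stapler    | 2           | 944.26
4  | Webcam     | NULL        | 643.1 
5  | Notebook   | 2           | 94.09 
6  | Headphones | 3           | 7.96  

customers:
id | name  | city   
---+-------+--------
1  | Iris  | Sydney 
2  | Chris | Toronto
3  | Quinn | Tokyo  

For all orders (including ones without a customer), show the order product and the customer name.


LEFT JOIN keeps every row from orders (the left table); where customer_id has no match in customers, the customer columns become NULL. Walk through each order:
  - order 1 (Desk): customer_id=3 -> matches Quinn
  - order 2 (Pen): customer_id=3 -> matches Quinn
  - order 3 (Stapler): customer_id=2 -> matches Chris
  - order 4 (Webcam): customer_id=NULL, no match -> kept with NULL
  - order 5 (Notebook): customer_id=2 -> matches Chris
  - order 6 (Headphones): customer_id=3 -> matches Quinn
All 6 rows appear; 1 has NULL customer.

SQL:
SELECT a.product, b.name AS customer
FROM orders a
LEFT JOIN customers b ON a.customer_id = b.id

Result:
product    | customer
-----------+---------
Desk       | Quinn   
Pen        | Quinn   
Stapler    | Chris   
Webcam     | NULL    
Notebook   | Chris   
Headphones | Quinn   


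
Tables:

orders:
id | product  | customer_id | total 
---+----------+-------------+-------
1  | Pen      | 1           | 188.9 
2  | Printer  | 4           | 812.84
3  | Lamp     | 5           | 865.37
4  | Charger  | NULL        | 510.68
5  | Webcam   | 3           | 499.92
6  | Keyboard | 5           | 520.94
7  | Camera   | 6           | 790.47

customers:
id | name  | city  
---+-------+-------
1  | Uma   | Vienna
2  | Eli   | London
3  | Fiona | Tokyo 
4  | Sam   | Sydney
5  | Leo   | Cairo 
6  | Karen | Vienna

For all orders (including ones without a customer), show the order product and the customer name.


LEFT JOIN keeps every row from orders (the left table); where customer_id has no match in customers, the customer columns become NULL. Walk through each order:
  - order 1 (Pen): customer_id=1 -> matches Uma
  - order 2 (Printer): customer_id=4 -> matches Sam
  - order 3 (Lamp): customer_id=5 -> matches Leo
  - order 4 (Charger): customer_id=NULL, no match -> kept with NULL
  - order 5 (Webcam): customer_id=3 -> matches Fiona
  - order 6 (Keyboard): customer_id=5 -> matches Leo
  - order 7 (Camera): customer_id=6 -> matches Karen
All 7 rows appear; 1 has NULL customer.

SQL:
SELECT a.product, b.name AS customer
FROM orders a
LEFT JOIN customers b ON a.customer_id = b.id

Result:
product  | customer
---------+---------
Pen      | Uma     
Printer  | Sam     
Lamp     | Leo     
Charger  | NULL    
Webcam   | Fiona   
Keyboard | Leo     
Camera   | Karen   


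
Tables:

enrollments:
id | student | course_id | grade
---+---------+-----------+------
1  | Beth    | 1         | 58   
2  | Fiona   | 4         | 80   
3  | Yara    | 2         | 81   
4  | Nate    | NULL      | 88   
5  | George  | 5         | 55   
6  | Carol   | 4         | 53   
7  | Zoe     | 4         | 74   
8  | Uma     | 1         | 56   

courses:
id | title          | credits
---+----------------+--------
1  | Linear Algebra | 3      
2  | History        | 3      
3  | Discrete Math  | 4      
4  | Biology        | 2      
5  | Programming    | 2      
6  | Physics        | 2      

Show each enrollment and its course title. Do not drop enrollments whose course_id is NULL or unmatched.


LEFT JOIN keeps every row from enrollments (the left table); where course_id has no match in courses, the course columns become NULL. Walk through each enrollment:
  - enrollment 1 (Beth): course_id=1 -> matches Linear Algebra
  - enrollment 2 (Fiona): course_id=4 -> matches Biology
  - enrollment 3 (Yara): course_id=2 -> matches History
  - enrollment 4 (Nate): course_id=NULL, no match -> kept with NULL
  - enrollment 5 (George): course_id=5 -> matches Programming
  - enrollment 6 (Carol): course_id=4 -> matches Biology
  - enrollment 7 (Zoe): course_id=4 -> matches Biology
  - enrollment 8 (Uma): course_id=1 -> matches Linear Algebra
All 8 rows appear; 1 has NULL course.

SQL:
SELECT a.student, b.title AS course
FROM enrollments a
LEFT JOIN courses b ON a.course_id = b.id

Result:
student | course        
--------+---------------
Beth    | Linear Algebra
Fiona   | Biology       
Yara    | History       
Nate    | NULL          
George  | Programming   
Carol   | Biology       
Zoe     | Biology       
Uma     | Linear Algebra


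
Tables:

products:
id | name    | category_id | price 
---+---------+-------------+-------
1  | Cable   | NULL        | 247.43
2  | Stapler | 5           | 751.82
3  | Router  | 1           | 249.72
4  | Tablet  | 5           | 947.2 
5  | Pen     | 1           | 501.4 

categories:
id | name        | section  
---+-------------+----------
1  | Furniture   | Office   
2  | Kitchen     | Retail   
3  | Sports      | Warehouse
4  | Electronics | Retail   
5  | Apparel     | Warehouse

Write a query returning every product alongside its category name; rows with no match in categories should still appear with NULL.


LEFT JOIN keeps every row from products (the left table); where category_id has no match in categories, the category columns become NULL. Walk through each product:
  - product 1 (Cable): category_id=NULL, no match -> kept with NULL
  - product 2 (Stapler): category_id=5 -> matches Apparel
  - product 3 (Router): category_id=1 -> matches Furniture
  - product 4 (Tablet): category_id=5 -> matches Apparel
  - product 5 (Pen): category_id=1 -> matches Furniture
All 5 rows appear; 1 has NULL category.

SQL:
SELECT a.name, b.name AS category
FROM products a
LEFT JOIN categories b ON a.category_id = b.id

Result:
name    | category 
--------+----------
Cable   | NULL     
Stapler | Apparel  
Router  | Furniture
Tablet  | Apparel  
Pen     | Furniture


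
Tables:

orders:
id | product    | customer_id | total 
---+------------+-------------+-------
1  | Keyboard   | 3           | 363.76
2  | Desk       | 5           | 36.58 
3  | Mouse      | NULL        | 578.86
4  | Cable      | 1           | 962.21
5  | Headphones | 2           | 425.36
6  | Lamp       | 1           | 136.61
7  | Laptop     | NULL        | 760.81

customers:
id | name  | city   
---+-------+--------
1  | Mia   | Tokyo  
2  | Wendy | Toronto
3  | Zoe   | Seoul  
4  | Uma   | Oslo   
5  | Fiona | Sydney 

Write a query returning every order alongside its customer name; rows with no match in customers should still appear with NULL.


LEFT JOIN keeps every row from orders (the left table); where customer_id has no match in customers, the customer columns become NULL. Walk through each order:
  - order 1 (Keyboard): customer_id=3 -> matches Zoe
  - order 2 (Desk): customer_id=5 -> matches Fiona
  - order 3 (Mouse): customer_id=NULL, no match -> kept with NULL
  - order 4 (Cable): customer_id=1 -> matches Mia
  - order 5 (Headphones): customer_id=2 -> matches Wendy
  - order 6 (Lamp): customer_id=1 -> matches Mia
  - order 7 (Laptop): customer_id=NULL, no match -> kept with NULL
All 7 rows appear; 2 have NULL customer.

SQL:
SELECT a.product, b.name AS customer
FROM orders a
LEFT JOIN customers b ON a.customer_id = b.id

Result:
product    | customer
-----------+---------
Keyboard   | Zoe     
Desk       | Fiona   
Mouse      | NULL    
Cable      | Mia     
Headphones | Wendy   
Lamp       | Mia     
Laptop     | NULL    


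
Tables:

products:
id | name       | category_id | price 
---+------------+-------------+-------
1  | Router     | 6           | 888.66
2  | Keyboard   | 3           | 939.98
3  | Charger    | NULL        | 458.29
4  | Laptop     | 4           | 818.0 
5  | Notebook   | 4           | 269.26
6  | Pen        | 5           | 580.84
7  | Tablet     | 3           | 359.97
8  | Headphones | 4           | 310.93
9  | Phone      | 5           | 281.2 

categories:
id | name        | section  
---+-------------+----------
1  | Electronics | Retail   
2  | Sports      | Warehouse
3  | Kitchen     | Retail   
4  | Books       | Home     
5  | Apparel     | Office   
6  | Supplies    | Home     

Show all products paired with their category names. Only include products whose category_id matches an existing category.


INNER JOIN keeps only products rows whose category_id matches an id in categories. Walk through each product:
  - product 1 (Router): category_id=6 -> matches Supplies
  - product 2 (Keyboard): category_id=3 -> matches Kitchen
  - product 3 (Charger): category_id=NULL, no match -> dropped
  - product 4 (Laptop): category_id=4 -> matches Books
  - product 5 (Notebook): category_id=4 -> matches Books
  - product 6 (Pen): category_id=5 -> matches Apparel
  - product 7 (Tablet): category_id=3 -> matches Kitchen
  - product 8 (Headphones): category_id=4 -> matches Books
  - product 9 (Phone): category_id=5 -> matches Apparel
So 1 of 9 rows is dropped.

SQL:
SELECT a.name, b.name AS category
FROM products a
INNER JOIN categories b ON a.category_id = b.id

Result:
name       | category
-----------+---------
Router     | Supplies
Keyboard   | Kitchen 
Laptop     | Books   
Notebook   | Books   
Pen        | Apparel 
Tablet     | Kitchen 
Headphones | Books   
Phone      | Apparel 


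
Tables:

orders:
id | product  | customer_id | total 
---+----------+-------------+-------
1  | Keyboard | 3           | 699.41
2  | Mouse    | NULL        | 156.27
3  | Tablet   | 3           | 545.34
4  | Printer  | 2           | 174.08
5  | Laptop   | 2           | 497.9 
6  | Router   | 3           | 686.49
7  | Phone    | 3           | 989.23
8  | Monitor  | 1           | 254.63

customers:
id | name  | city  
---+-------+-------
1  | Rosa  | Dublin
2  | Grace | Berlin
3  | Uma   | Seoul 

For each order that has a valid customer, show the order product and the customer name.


INNER JOIN keeps only orders rows whose customer_id matches an id in customers. Walk through each order:
  - order 1 (Keyboard): customer_id=3 -> matches Uma
  - order 2 (Mouse): customer_id=NULL, no match -> dropped
  - order 3 (Tablet): customer_id=3 -> matches Uma
  - order 4 (Printer): customer_id=2 -> matches Grace
  - order 5 (Laptop): customer_id=2 -> matches Grace
  - order 6 (Router): customer_id=3 -> matches Uma
  - order 7 (Phone): customer_id=3 -> matches Uma
  - order 8 (Monitor): customer_id=1 -> matches Rosa
So 1 of 8 rows is dropped.

SQL:
SELECT a.product, b.name AS customer
FROM orders a
INNER JOIN customers b ON a.customer_id = b.id

Result:
product  | customer
---------+---------
Keyboard | Uma     
Tablet   | Uma     
Printer  | Grace   
Laptop   | Grace   
Router   | Uma     
Phone    | Uma     
Monitor  | Rosa    


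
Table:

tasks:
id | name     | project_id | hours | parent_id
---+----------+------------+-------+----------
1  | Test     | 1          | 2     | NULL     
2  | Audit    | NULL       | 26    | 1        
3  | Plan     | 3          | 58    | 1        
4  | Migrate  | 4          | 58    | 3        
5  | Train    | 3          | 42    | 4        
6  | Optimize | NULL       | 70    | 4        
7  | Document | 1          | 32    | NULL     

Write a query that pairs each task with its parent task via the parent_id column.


This is a self-join: tasks is joined to a second copy of itself, matching each row's parent_id to another row's id. Use LEFT JOIN so rows with parent_id=NULL are kept.
  - task 1 (Test): parent_id=NULL -> NULL
  - task 2 (Audit): parent_id=1 -> Test
  - task 3 (Plan): parent_id=1 -> Test
  - task 4 (Migrate): parent_id=3 -> Plan
  - task 5 (Train): parent_id=4 -> Migrate
  - task 6 (Optimize): parent_id=4 -> Migrate
  - task 7 (Document): parent_id=NULL -> NULL

SQL:
SELECT a.name AS item, b.name AS parent
FROM tasks a
LEFT JOIN tasks b ON a.parent_id = b.id

Result:
item     | parent 
---------+--------
Test     | NULL   
Audit    | Test   
Plan     | Test   
Migrate  | Plan   
Train    | Migrate
Optimize | Migrate
Document | NULL   


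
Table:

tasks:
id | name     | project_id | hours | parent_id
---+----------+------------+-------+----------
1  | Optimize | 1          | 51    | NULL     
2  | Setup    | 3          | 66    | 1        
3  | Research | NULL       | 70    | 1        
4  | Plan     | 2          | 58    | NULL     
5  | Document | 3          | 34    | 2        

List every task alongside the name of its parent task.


This is a self-join: tasks is joined to a second copy of itself, matching each row's parent_id to another row's id. Use LEFT JOIN so rows with parent_id=NULL are kept.
  - task 1 (Optimize): parent_id=NULL -> NULL
  - task 2 (Setup): parent_id=1 -> Optimize
  - task 3 (Research): parent_id=1 -> Optimize
  - task 4 (Plan): parent_id=NULL -> NULL
  - task 5 (Document): parent_id=2 -> Setup

SQL:
SELECT a.name AS item, b.name AS parent
FROM tasks a
LEFT JOIN tasks b ON a.parent_id = b.id

Result:
item     | parent  
---------+---------
Optimize | NULL    
Setup    | Optimize
Research | Optimize
Plan     | NULL    
Document | Setup   


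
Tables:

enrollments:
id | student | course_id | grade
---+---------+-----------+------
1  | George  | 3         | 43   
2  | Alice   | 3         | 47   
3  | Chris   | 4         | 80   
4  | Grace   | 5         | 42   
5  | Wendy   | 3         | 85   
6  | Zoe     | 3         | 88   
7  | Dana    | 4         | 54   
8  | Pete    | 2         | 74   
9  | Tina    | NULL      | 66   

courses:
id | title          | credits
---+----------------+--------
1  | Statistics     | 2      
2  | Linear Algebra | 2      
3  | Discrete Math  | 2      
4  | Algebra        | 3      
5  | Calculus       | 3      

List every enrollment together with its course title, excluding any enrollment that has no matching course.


INNER JOIN keeps only enrollments rows whose course_id matches an id in courses. Walk through each enrollment:
  - enrollment 1 (George): course_id=3 -> matches Discrete Math
  - enrollment 2 (Alice): course_id=3 -> matches Discrete Math
  - enrollment 3 (Chris): course_id=4 -> matches Algebra
  - enrollment 4 (Grace): course_id=5 -> matches Calculus
  - enrollment 5 (Wendy): course_id=3 -> matches Discrete Math
  - enrollment 6 (Zoe): course_id=3 -> matches Discrete Math
  - enrollment 7 (Dana): course_id=4 -> matches Algebra
  - enrollment 8 (Pete): course_id=2 -> matches Linear Algebra
  - enrollment 9 (Tina): course_id=NULL, no match -> dropped
So 1 of 9 rows is dropped.

SQL:
SELECT a.student, b.title AS course
FROM enrollments a
INNER JOIN courses b ON a.course_id = b.id

Result:
student | course        
--------+---------------
George  | Discrete Math 
Alice   | Discrete Math 
Chris   | Algebra       
Grace   | Calculus      
Wendy   | Discrete Math 
Zoe     | Discrete Math 
Dana    | Algebra       
Pete    | Linear Algebra
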